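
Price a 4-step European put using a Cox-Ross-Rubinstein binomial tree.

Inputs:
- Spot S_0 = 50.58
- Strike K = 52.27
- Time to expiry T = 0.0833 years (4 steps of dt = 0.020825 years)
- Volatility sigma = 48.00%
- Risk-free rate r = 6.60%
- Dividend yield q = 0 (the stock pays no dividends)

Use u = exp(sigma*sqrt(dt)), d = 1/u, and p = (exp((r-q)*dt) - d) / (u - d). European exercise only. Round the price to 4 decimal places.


Answer: Price = V(0,0) = 3.6558

Derivation:
dt = T/N = 0.020825
u = exp(sigma*sqrt(dt)) = 1.071724; d = 1/u = 0.933076
p = (exp((r-q)*dt) - d) / (u - d) = 0.492610
Discount per step: exp(-r*dt) = 0.998626
Stock lattice S(k, i) with i counting down-moves:
  k=0: S(0,0) = 50.5800
  k=1: S(1,0) = 54.2078; S(1,1) = 47.1950
  k=2: S(2,0) = 58.0958; S(2,1) = 50.5800; S(2,2) = 44.0365
  k=3: S(3,0) = 62.2626; S(3,1) = 54.2078; S(3,2) = 47.1950; S(3,3) = 41.0895
  k=4: S(4,0) = 66.7283; S(4,1) = 58.0958; S(4,2) = 50.5800; S(4,3) = 44.0365; S(4,4) = 38.3396
Terminal payoffs V(N, i) = max(K - S_T, 0):
  V(4,0) = 0.000000; V(4,1) = 0.000000; V(4,2) = 1.690000; V(4,3) = 8.233453; V(4,4) = 13.930391
Backward induction: V(k, i) = exp(-r*dt) * [p * V(k+1, i) + (1-p) * V(k+1, i+1)].
  V(3,0) = exp(-r*dt) * [p*0.000000 + (1-p)*0.000000] = 0.000000
  V(3,1) = exp(-r*dt) * [p*0.000000 + (1-p)*1.690000] = 0.856311
  V(3,2) = exp(-r*dt) * [p*1.690000 + (1-p)*8.233453] = 5.003202
  V(3,3) = exp(-r*dt) * [p*8.233453 + (1-p)*13.930391] = 11.108744
  V(2,0) = exp(-r*dt) * [p*0.000000 + (1-p)*0.856311] = 0.433887
  V(2,1) = exp(-r*dt) * [p*0.856311 + (1-p)*5.003202] = 2.956336
  V(2,2) = exp(-r*dt) * [p*5.003202 + (1-p)*11.108744] = 8.089966
  V(1,0) = exp(-r*dt) * [p*0.433887 + (1-p)*2.956336] = 1.711399
  V(1,1) = exp(-r*dt) * [p*2.956336 + (1-p)*8.089966] = 5.553450
  V(0,0) = exp(-r*dt) * [p*1.711399 + (1-p)*5.553450] = 3.655789


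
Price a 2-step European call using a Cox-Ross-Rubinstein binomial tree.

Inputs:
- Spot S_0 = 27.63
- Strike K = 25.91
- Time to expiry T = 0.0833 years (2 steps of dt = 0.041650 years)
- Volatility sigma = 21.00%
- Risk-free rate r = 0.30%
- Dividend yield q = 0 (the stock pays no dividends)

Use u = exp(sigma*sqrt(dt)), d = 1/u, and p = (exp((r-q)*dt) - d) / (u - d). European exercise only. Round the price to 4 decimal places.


Answer: Price = V(0,0) = 1.8690

Derivation:
dt = T/N = 0.041650
u = exp(sigma*sqrt(dt)) = 1.043789; d = 1/u = 0.958048
p = (exp((r-q)*dt) - d) / (u - d) = 0.490745
Discount per step: exp(-r*dt) = 0.999875
Stock lattice S(k, i) with i counting down-moves:
  k=0: S(0,0) = 27.6300
  k=1: S(1,0) = 28.8399; S(1,1) = 26.4709
  k=2: S(2,0) = 30.1028; S(2,1) = 27.6300; S(2,2) = 25.3604
Terminal payoffs V(N, i) = max(S_T - K, 0):
  V(2,0) = 4.192768; V(2,1) = 1.720000; V(2,2) = 0.000000
Backward induction: V(k, i) = exp(-r*dt) * [p * V(k+1, i) + (1-p) * V(k+1, i+1)].
  V(1,0) = exp(-r*dt) * [p*4.192768 + (1-p)*1.720000] = 2.933131
  V(1,1) = exp(-r*dt) * [p*1.720000 + (1-p)*0.000000] = 0.843975
  V(0,0) = exp(-r*dt) * [p*2.933131 + (1-p)*0.843975] = 1.868984


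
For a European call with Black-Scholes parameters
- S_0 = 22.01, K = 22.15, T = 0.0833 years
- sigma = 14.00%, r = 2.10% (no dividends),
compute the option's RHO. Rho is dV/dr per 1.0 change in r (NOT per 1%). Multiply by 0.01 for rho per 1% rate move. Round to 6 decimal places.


d1 = -0.0934247463; d2 = -0.1338311815
phi(d1) = 0.3972050532; exp(-qT) = 1.0000000000; exp(-rT) = 0.9982522291
N(d2) = 0.4467680349
Rho = K*T*exp(-rT)*N(d2) = 22.1500 * 0.0833 * 0.9982522291 * 0.4467680349 = 0.822889

Answer: Rho = 0.822889


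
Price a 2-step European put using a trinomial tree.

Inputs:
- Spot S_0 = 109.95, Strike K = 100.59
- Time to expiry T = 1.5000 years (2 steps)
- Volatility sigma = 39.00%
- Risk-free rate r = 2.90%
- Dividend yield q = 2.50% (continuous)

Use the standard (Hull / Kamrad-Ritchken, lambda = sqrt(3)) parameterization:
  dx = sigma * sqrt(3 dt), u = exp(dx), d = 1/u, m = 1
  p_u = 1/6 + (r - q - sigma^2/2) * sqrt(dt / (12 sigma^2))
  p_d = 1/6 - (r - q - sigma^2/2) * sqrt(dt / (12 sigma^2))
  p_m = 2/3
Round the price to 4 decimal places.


dt = T/N = 0.750000; dx = sigma*sqrt(3*dt) = 0.585000
u = exp(dx) = 1.794991; d = 1/u = 0.557106
p_u = 0.120481, p_m = 0.666667, p_d = 0.212853
Discount per step: exp(-r*dt) = 0.978485
Stock lattice S(k, j) with j the centered position index:
  k=0: S(0,+0) = 109.9500
  k=1: S(1,-1) = 61.2538; S(1,+0) = 109.9500; S(1,+1) = 197.3593
  k=2: S(2,-2) = 34.1248; S(2,-1) = 61.2538; S(2,+0) = 109.9500; S(2,+1) = 197.3593; S(2,+2) = 354.2581
Terminal payoffs V(N, j) = max(K - S_T, 0):
  V(2,-2) = 66.465155; V(2,-1) = 39.336210; V(2,+0) = 0.000000; V(2,+1) = 0.000000; V(2,+2) = 0.000000
Backward induction: V(k, j) = exp(-r*dt) * [p_u * V(k+1, j+1) + p_m * V(k+1, j) + p_d * V(k+1, j-1)]
  V(1,-1) = exp(-r*dt) * [p_u*0.000000 + p_m*39.336210 + p_d*66.465155] = 39.502821
  V(1,+0) = exp(-r*dt) * [p_u*0.000000 + p_m*0.000000 + p_d*39.336210] = 8.192671
  V(1,+1) = exp(-r*dt) * [p_u*0.000000 + p_m*0.000000 + p_d*0.000000] = 0.000000
  V(0,+0) = exp(-r*dt) * [p_u*0.000000 + p_m*8.192671 + p_d*39.502821] = 13.571640

Answer: Price = V(0,0) = 13.5716


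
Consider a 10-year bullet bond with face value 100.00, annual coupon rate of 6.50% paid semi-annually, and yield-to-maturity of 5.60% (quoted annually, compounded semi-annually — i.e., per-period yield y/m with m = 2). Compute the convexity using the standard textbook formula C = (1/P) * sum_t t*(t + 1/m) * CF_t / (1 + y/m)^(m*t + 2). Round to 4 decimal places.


Coupon per period c = face * coupon_rate / m = 3.250000
Periods per year m = 2; per-period yield y/m = 0.028000
Number of cashflows N = 20
Cashflows (t years, CF_t, discount factor 1/(1+y/m)^(m*t), PV):
  t = 0.5000: CF_t = 3.250000, DF = 0.972763, PV = 3.161479
  t = 1.0000: CF_t = 3.250000, DF = 0.946267, PV = 3.075368
  t = 1.5000: CF_t = 3.250000, DF = 0.920493, PV = 2.991603
  t = 2.0000: CF_t = 3.250000, DF = 0.895422, PV = 2.910120
  t = 2.5000: CF_t = 3.250000, DF = 0.871033, PV = 2.830856
  t = 3.0000: CF_t = 3.250000, DF = 0.847308, PV = 2.753751
  t = 3.5000: CF_t = 3.250000, DF = 0.824230, PV = 2.678746
  t = 4.0000: CF_t = 3.250000, DF = 0.801780, PV = 2.605784
  t = 4.5000: CF_t = 3.250000, DF = 0.779941, PV = 2.534810
  t = 5.0000: CF_t = 3.250000, DF = 0.758698, PV = 2.465768
  t = 5.5000: CF_t = 3.250000, DF = 0.738033, PV = 2.398607
  t = 6.0000: CF_t = 3.250000, DF = 0.717931, PV = 2.333275
  t = 6.5000: CF_t = 3.250000, DF = 0.698376, PV = 2.269723
  t = 7.0000: CF_t = 3.250000, DF = 0.679354, PV = 2.207902
  t = 7.5000: CF_t = 3.250000, DF = 0.660851, PV = 2.147764
  t = 8.0000: CF_t = 3.250000, DF = 0.642851, PV = 2.089265
  t = 8.5000: CF_t = 3.250000, DF = 0.625341, PV = 2.032359
  t = 9.0000: CF_t = 3.250000, DF = 0.608309, PV = 1.977003
  t = 9.5000: CF_t = 3.250000, DF = 0.591740, PV = 1.923155
  t = 10.0000: CF_t = 103.250000, DF = 0.575622, PV = 59.433016
Price P = sum_t PV_t = 106.820354
Convexity numerator sum_t t*(t + 1/m) * CF_t / (1+y/m)^(m*t + 2):
  t = 0.5000: term = 1.495802
  t = 1.0000: term = 4.365180
  t = 1.5000: term = 8.492568
  t = 2.0000: term = 13.768755
  t = 2.5000: term = 20.090596
  t = 3.0000: term = 27.360734
  t = 3.5000: term = 35.487333
  t = 4.0000: term = 44.383824
  t = 4.5000: term = 53.968658
  t = 5.0000: term = 64.165071
  t = 5.5000: term = 74.900861
  t = 6.0000: term = 86.108171
  t = 6.5000: term = 97.723281
  t = 7.0000: term = 109.686412
  t = 7.5000: term = 121.941536
  t = 8.0000: term = 134.436194
  t = 8.5000: term = 147.121322
  t = 9.0000: term = 159.951082
  t = 9.5000: term = 172.882709
  t = 10.0000: term = 5905.148682
Convexity = (1/P) * sum = 7283.478770 / 106.820354 = 68.184372

Answer: Convexity = 68.1844


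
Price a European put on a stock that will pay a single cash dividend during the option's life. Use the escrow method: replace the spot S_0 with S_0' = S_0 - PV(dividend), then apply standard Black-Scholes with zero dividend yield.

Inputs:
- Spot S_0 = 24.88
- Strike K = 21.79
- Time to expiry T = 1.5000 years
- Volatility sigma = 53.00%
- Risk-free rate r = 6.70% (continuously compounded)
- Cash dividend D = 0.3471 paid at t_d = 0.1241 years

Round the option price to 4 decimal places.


PV(D) = D * exp(-r * t_d) = 0.3471 * 0.99171977 = 0.34422593
S_0' = S_0 - PV(D) = 24.8800 - 0.34422593 = 24.53577407
d1 = (ln(S_0'/K) + (r + sigma^2/2)*T) / (sigma*sqrt(T)) = 0.66221889
d2 = d1 - sigma*sqrt(T) = 0.01310411
exp(-rT) = 0.90438511
N(-d1) = 0.25391548; N(-d2) = 0.49477237
P = K * exp(-rT) * N(-d2) - S_0' * N(-d1) = 21.7900 * 0.90438511 * 0.49477237 - 24.53577407 * 0.25391548 = 3.5202

Answer: Price = 3.5202


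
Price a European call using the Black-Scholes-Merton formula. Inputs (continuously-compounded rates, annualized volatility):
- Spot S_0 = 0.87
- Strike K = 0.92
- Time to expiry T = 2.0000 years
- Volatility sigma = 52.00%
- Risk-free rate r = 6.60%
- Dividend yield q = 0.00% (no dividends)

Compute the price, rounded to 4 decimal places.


Answer: Price = 0.2736

Derivation:
d1 = (ln(S/K) + (r - q + 0.5*sigma^2) * T) / (sigma * sqrt(T)) = 0.47120446
d2 = d1 - sigma * sqrt(T) = -0.26418660
exp(-rT) = 0.87634100; exp(-qT) = 1.00000000
C = S_0 * exp(-qT) * N(d1) - K * exp(-rT) * N(d2)
N(d1) = 0.68125263; N(d2) = 0.39581807
C = 0.8700 * 1.00000000 * 0.68125263 - 0.9200 * 0.87634100 * 0.39581807 = 0.2736


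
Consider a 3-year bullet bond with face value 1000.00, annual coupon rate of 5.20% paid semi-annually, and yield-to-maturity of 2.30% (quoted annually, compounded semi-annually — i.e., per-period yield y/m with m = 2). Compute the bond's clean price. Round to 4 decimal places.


Answer: Price = 1083.6029

Derivation:
Coupon per period c = face * coupon_rate / m = 26.000000
Periods per year m = 2; per-period yield y/m = 0.011500
Number of cashflows N = 6
Cashflows (t years, CF_t, discount factor 1/(1+y/m)^(m*t), PV):
  t = 0.5000: CF_t = 26.000000, DF = 0.988631, PV = 25.704399
  t = 1.0000: CF_t = 26.000000, DF = 0.977391, PV = 25.412160
  t = 1.5000: CF_t = 26.000000, DF = 0.966279, PV = 25.123242
  t = 2.0000: CF_t = 26.000000, DF = 0.955293, PV = 24.837610
  t = 2.5000: CF_t = 26.000000, DF = 0.944432, PV = 24.555225
  t = 3.0000: CF_t = 1026.000000, DF = 0.933694, PV = 957.970285
Price P = sum_t PV_t = 1083.602921


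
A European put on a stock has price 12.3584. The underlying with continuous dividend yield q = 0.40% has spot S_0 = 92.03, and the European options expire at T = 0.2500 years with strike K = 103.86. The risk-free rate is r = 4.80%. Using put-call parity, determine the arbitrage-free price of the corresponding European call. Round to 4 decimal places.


Answer: Call price = 1.6753

Derivation:
Put-call parity: C - P = S_0 * exp(-qT) - K * exp(-rT).
S_0 * exp(-qT) = 92.0300 * 0.99900050 = 91.93801600
K * exp(-rT) = 103.8600 * 0.98807171 = 102.62112810
C = P + S*exp(-qT) - K*exp(-rT)
C = 12.3584 + 91.93801600 - 102.62112810 = 1.6753


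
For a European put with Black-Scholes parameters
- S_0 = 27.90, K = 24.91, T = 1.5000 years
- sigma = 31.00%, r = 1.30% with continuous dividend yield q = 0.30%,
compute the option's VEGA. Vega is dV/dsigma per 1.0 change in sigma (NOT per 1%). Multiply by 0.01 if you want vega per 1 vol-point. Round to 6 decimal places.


Answer: Vega = 11.805622

Derivation:
d1 = 0.5279107622; d2 = 0.1482398521
phi(d1) = 0.3470510403; exp(-qT) = 0.9955101098; exp(-rT) = 0.9806888952
Vega = S * exp(-qT) * phi(d1) * sqrt(T) = 27.9000 * 0.9955101098 * 0.3470510403 * 1.2247448714 = 11.805622


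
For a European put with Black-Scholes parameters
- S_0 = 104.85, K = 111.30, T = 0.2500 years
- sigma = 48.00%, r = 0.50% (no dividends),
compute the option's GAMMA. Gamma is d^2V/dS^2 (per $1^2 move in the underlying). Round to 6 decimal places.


Answer: Gamma = 0.015733

Derivation:
d1 = -0.1235354206; d2 = -0.3635354206
phi(d1) = 0.3959097359; exp(-qT) = 1.0000000000; exp(-rT) = 0.9987507809
Gamma = exp(-qT) * phi(d1) / (S * sigma * sqrt(T)) = 1.0000000000 * 0.3959097359 / (104.8500 * 0.4800 * 0.5000000000) = 0.015733


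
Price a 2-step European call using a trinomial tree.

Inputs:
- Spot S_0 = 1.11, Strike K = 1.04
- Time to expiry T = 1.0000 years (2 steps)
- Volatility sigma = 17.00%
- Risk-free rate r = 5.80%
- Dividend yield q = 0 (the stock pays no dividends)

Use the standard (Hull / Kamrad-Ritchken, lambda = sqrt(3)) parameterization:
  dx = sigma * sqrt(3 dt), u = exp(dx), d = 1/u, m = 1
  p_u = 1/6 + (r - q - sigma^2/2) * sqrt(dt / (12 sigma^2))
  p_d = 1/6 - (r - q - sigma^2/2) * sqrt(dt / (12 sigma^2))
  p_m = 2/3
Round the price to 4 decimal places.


dt = T/N = 0.500000; dx = sigma*sqrt(3*dt) = 0.208207
u = exp(dx) = 1.231468; d = 1/u = 0.812039
p_u = 0.218958, p_m = 0.666667, p_d = 0.114375
Discount per step: exp(-r*dt) = 0.971416
Stock lattice S(k, j) with j the centered position index:
  k=0: S(0,+0) = 1.1100
  k=1: S(1,-1) = 0.9014; S(1,+0) = 1.1100; S(1,+1) = 1.3669
  k=2: S(2,-2) = 0.7319; S(2,-1) = 0.9014; S(2,+0) = 1.1100; S(2,+1) = 1.3669; S(2,+2) = 1.6833
Terminal payoffs V(N, j) = max(S_T - K, 0):
  V(2,-2) = 0.000000; V(2,-1) = 0.000000; V(2,+0) = 0.070000; V(2,+1) = 0.326929; V(2,+2) = 0.643329
Backward induction: V(k, j) = exp(-r*dt) * [p_u * V(k+1, j+1) + p_m * V(k+1, j) + p_d * V(k+1, j-1)]
  V(1,-1) = exp(-r*dt) * [p_u*0.070000 + p_m*0.000000 + p_d*0.000000] = 0.014889
  V(1,+0) = exp(-r*dt) * [p_u*0.326929 + p_m*0.070000 + p_d*0.000000] = 0.114871
  V(1,+1) = exp(-r*dt) * [p_u*0.643329 + p_m*0.326929 + p_d*0.070000] = 0.356336
  V(0,+0) = exp(-r*dt) * [p_u*0.356336 + p_m*0.114871 + p_d*0.014889] = 0.151838

Answer: Price = V(0,0) = 0.1518


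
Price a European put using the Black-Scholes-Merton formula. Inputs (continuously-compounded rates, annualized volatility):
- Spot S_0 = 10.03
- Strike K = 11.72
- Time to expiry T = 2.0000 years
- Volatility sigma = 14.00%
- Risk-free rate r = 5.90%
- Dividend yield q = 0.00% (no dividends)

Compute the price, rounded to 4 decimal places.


d1 = (ln(S/K) + (r - q + 0.5*sigma^2) * T) / (sigma * sqrt(T)) = -0.09150054
d2 = d1 - sigma * sqrt(T) = -0.28949044
exp(-rT) = 0.88869605; exp(-qT) = 1.00000000
P = K * exp(-rT) * N(-d2) - S_0 * exp(-qT) * N(-d1)
N(-d1) = 0.53645256; N(-d2) = 0.61389695
P = 11.7200 * 0.88869605 * 0.61389695 - 10.0300 * 1.00000000 * 0.53645256 = 1.0134

Answer: Price = 1.0134


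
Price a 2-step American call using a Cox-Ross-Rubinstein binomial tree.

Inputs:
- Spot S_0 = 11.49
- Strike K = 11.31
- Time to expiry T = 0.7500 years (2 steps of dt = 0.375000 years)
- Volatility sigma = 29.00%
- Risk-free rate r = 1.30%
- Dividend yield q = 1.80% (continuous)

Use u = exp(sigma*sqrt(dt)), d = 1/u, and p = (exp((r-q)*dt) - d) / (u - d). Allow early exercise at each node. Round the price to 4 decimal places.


dt = T/N = 0.375000
u = exp(sigma*sqrt(dt)) = 1.194333; d = 1/u = 0.837287
p = (exp((r-q)*dt) - d) / (u - d) = 0.450473
Discount per step: exp(-r*dt) = 0.995137
Stock lattice S(k, i) with i counting down-moves:
  k=0: S(0,0) = 11.4900
  k=1: S(1,0) = 13.7229; S(1,1) = 9.6204
  k=2: S(2,0) = 16.3897; S(2,1) = 11.4900; S(2,2) = 8.0551
Terminal payoffs V(N, i) = max(S_T - K, 0):
  V(2,0) = 5.079700; V(2,1) = 0.180000; V(2,2) = 0.000000
Backward induction: V(k, i) = exp(-r*dt) * [p * V(k+1, i) + (1-p) * V(k+1, i+1)]; then take max(V_cont, immediate exercise) for American.
  V(1,0) = exp(-r*dt) * [p*5.079700 + (1-p)*0.180000] = 2.375573; exercise = 2.412888; V(1,0) = max -> 2.412888
  V(1,1) = exp(-r*dt) * [p*0.180000 + (1-p)*0.000000] = 0.080691; exercise = 0.000000; V(1,1) = max -> 0.080691
  V(0,0) = exp(-r*dt) * [p*2.412888 + (1-p)*0.080691] = 1.125781; exercise = 0.180000; V(0,0) = max -> 1.125781

Answer: Price = V(0,0) = 1.1258


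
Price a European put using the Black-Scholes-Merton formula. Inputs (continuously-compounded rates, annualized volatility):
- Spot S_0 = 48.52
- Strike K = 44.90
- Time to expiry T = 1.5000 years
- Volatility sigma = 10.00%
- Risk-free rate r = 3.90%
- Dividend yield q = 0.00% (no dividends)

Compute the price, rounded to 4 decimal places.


Answer: Price = 0.3725

Derivation:
d1 = (ln(S/K) + (r - q + 0.5*sigma^2) * T) / (sigma * sqrt(T)) = 1.17198522
d2 = d1 - sigma * sqrt(T) = 1.04951074
exp(-rT) = 0.94317824; exp(-qT) = 1.00000000
P = K * exp(-rT) * N(-d2) - S_0 * exp(-qT) * N(-d1)
N(-d1) = 0.12060149; N(-d2) = 0.14697156
P = 44.9000 * 0.94317824 * 0.14697156 - 48.5200 * 1.00000000 * 0.12060149 = 0.3725


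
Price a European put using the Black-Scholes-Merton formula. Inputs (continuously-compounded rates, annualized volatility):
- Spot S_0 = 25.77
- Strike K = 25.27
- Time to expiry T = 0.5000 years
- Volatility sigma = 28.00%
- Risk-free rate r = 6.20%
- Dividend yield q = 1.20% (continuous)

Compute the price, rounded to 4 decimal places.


Answer: Price = 1.4671

Derivation:
d1 = (ln(S/K) + (r - q + 0.5*sigma^2) * T) / (sigma * sqrt(T)) = 0.32422413
d2 = d1 - sigma * sqrt(T) = 0.12623423
exp(-rT) = 0.96947557; exp(-qT) = 0.99401796
P = K * exp(-rT) * N(-d2) - S_0 * exp(-qT) * N(-d1)
N(-d1) = 0.37288418; N(-d2) = 0.44977326
P = 25.2700 * 0.96947557 * 0.44977326 - 25.7700 * 0.99401796 * 0.37288418 = 1.4671


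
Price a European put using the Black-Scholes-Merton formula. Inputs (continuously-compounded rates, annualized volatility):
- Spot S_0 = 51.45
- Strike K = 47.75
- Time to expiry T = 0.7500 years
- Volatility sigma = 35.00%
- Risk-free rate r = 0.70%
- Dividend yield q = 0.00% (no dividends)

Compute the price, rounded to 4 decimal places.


d1 = (ln(S/K) + (r - q + 0.5*sigma^2) * T) / (sigma * sqrt(T)) = 0.41509470
d2 = d1 - sigma * sqrt(T) = 0.11198581
exp(-rT) = 0.99476376; exp(-qT) = 1.00000000
P = K * exp(-rT) * N(-d2) - S_0 * exp(-qT) * N(-d1)
N(-d1) = 0.33903629; N(-d2) = 0.45541733
P = 47.7500 * 0.99476376 * 0.45541733 - 51.4500 * 1.00000000 * 0.33903629 = 4.1889

Answer: Price = 4.1889


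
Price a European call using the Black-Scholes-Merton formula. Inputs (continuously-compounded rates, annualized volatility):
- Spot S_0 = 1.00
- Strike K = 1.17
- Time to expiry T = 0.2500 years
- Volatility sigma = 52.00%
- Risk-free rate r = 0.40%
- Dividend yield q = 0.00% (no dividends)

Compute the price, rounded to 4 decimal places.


d1 = (ln(S/K) + (r - q + 0.5*sigma^2) * T) / (sigma * sqrt(T)) = -0.47001442
d2 = d1 - sigma * sqrt(T) = -0.73001442
exp(-rT) = 0.99900050; exp(-qT) = 1.00000000
C = S_0 * exp(-qT) * N(d1) - K * exp(-rT) * N(d2)
N(d1) = 0.31917236; N(d2) = 0.23269069
C = 1.0000 * 1.00000000 * 0.31917236 - 1.1700 * 0.99900050 * 0.23269069 = 0.0472

Answer: Price = 0.0472


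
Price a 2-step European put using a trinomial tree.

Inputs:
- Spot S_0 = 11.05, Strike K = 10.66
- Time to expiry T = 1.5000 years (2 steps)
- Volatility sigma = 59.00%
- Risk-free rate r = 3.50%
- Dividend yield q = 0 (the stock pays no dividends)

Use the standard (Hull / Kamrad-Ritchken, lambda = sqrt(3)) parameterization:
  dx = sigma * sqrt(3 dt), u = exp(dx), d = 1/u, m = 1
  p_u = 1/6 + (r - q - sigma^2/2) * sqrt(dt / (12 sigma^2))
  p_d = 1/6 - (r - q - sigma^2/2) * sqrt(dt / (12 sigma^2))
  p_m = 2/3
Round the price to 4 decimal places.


dt = T/N = 0.750000; dx = sigma*sqrt(3*dt) = 0.885000
u = exp(dx) = 2.422984; d = 1/u = 0.412714
p_u = 0.107747, p_m = 0.666667, p_d = 0.225586
Discount per step: exp(-r*dt) = 0.974092
Stock lattice S(k, j) with j the centered position index:
  k=0: S(0,+0) = 11.0500
  k=1: S(1,-1) = 4.5605; S(1,+0) = 11.0500; S(1,+1) = 26.7740
  k=2: S(2,-2) = 1.8822; S(2,-1) = 4.5605; S(2,+0) = 11.0500; S(2,+1) = 26.7740; S(2,+2) = 64.8729
Terminal payoffs V(N, j) = max(K - S_T, 0):
  V(2,-2) = 8.777820; V(2,-1) = 6.099508; V(2,+0) = 0.000000; V(2,+1) = 0.000000; V(2,+2) = 0.000000
Backward induction: V(k, j) = exp(-r*dt) * [p_u * V(k+1, j+1) + p_m * V(k+1, j) + p_d * V(k+1, j-1)]
  V(1,-1) = exp(-r*dt) * [p_u*0.000000 + p_m*6.099508 + p_d*8.777820] = 5.889838
  V(1,+0) = exp(-r*dt) * [p_u*0.000000 + p_m*0.000000 + p_d*6.099508] = 1.340316
  V(1,+1) = exp(-r*dt) * [p_u*0.000000 + p_m*0.000000 + p_d*0.000000] = 0.000000
  V(0,+0) = exp(-r*dt) * [p_u*0.000000 + p_m*1.340316 + p_d*5.889838] = 2.164636

Answer: Price = V(0,0) = 2.1646


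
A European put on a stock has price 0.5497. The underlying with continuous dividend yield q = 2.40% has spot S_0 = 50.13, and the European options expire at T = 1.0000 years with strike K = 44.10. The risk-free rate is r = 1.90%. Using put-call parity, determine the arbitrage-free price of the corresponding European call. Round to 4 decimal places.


Answer: Call price = 6.2209

Derivation:
Put-call parity: C - P = S_0 * exp(-qT) - K * exp(-rT).
S_0 * exp(-qT) = 50.1300 * 0.97628571 = 48.94120263
K * exp(-rT) = 44.1000 * 0.98117936 = 43.27000987
C = P + S*exp(-qT) - K*exp(-rT)
C = 0.5497 + 48.94120263 - 43.27000987 = 6.2209


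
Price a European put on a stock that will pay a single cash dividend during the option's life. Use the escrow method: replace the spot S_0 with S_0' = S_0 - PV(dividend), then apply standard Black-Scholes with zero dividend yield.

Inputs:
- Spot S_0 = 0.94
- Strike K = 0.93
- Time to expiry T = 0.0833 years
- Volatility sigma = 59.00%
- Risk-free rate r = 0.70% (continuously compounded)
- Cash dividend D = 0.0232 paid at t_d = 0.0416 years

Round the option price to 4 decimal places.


Answer: Price = 0.0692

Derivation:
PV(D) = D * exp(-r * t_d) = 0.0232 * 0.99970884 = 0.02319325
S_0' = S_0 - PV(D) = 0.9400 - 0.02319325 = 0.91680675
d1 = (ln(S_0'/K) + (r + sigma^2/2)*T) / (sigma*sqrt(T)) = 0.00466040
d2 = d1 - sigma*sqrt(T) = -0.16562386
exp(-rT) = 0.99941707
N(-d1) = 0.49814078; N(-d2) = 0.56577352
P = K * exp(-rT) * N(-d2) - S_0' * N(-d1) = 0.9300 * 0.99941707 * 0.56577352 - 0.91680675 * 0.49814078 = 0.0692


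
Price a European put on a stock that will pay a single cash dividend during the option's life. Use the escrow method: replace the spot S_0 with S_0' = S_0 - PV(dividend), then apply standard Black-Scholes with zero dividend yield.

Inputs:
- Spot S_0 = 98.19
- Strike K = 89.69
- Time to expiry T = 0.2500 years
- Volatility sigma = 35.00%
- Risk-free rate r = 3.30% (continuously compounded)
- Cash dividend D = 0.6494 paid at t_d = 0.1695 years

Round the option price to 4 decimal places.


Answer: Price = 3.0853

Derivation:
PV(D) = D * exp(-r * t_d) = 0.6494 * 0.99442211 = 0.64577772
S_0' = S_0 - PV(D) = 98.1900 - 0.64577772 = 97.54422228
d1 = (ln(S_0'/K) + (r + sigma^2/2)*T) / (sigma*sqrt(T)) = 0.61433747
d2 = d1 - sigma*sqrt(T) = 0.43933747
exp(-rT) = 0.99178394
N(-d1) = 0.26949617; N(-d2) = 0.33020851
P = K * exp(-rT) * N(-d2) - S_0' * N(-d1) = 89.6900 * 0.99178394 * 0.33020851 - 97.54422228 * 0.26949617 = 3.0853


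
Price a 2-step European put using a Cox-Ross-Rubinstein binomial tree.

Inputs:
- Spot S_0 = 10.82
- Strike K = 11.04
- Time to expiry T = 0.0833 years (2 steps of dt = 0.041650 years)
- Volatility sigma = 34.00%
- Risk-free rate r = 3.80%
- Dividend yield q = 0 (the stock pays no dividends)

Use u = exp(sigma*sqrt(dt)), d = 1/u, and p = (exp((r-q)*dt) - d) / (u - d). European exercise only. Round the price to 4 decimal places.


Answer: Price = V(0,0) = 0.5235

Derivation:
dt = T/N = 0.041650
u = exp(sigma*sqrt(dt)) = 1.071852; d = 1/u = 0.932964
p = (exp((r-q)*dt) - d) / (u - d) = 0.494064
Discount per step: exp(-r*dt) = 0.998419
Stock lattice S(k, i) with i counting down-moves:
  k=0: S(0,0) = 10.8200
  k=1: S(1,0) = 11.5974; S(1,1) = 10.0947
  k=2: S(2,0) = 12.4307; S(2,1) = 10.8200; S(2,2) = 9.4180
Terminal payoffs V(N, i) = max(K - S_T, 0):
  V(2,0) = 0.000000; V(2,1) = 0.220000; V(2,2) = 1.622030
Backward induction: V(k, i) = exp(-r*dt) * [p * V(k+1, i) + (1-p) * V(k+1, i+1)].
  V(1,0) = exp(-r*dt) * [p*0.000000 + (1-p)*0.220000] = 0.111130
  V(1,1) = exp(-r*dt) * [p*0.220000 + (1-p)*1.622030] = 0.927867
  V(0,0) = exp(-r*dt) * [p*0.111130 + (1-p)*0.927867] = 0.523517


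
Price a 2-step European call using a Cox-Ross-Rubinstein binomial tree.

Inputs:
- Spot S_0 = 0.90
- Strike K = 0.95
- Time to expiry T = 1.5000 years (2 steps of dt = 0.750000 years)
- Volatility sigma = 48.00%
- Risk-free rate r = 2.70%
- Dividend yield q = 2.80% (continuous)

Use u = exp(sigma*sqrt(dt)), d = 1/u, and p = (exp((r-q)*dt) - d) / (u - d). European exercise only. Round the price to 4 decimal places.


Answer: Price = V(0,0) = 0.1688

Derivation:
dt = T/N = 0.750000
u = exp(sigma*sqrt(dt)) = 1.515419; d = 1/u = 0.659883
p = (exp((r-q)*dt) - d) / (u - d) = 0.396672
Discount per step: exp(-r*dt) = 0.979954
Stock lattice S(k, i) with i counting down-moves:
  k=0: S(0,0) = 0.9000
  k=1: S(1,0) = 1.3639; S(1,1) = 0.5939
  k=2: S(2,0) = 2.0668; S(2,1) = 0.9000; S(2,2) = 0.3919
Terminal payoffs V(N, i) = max(S_T - K, 0):
  V(2,0) = 1.116846; V(2,1) = 0.000000; V(2,2) = 0.000000
Backward induction: V(k, i) = exp(-r*dt) * [p * V(k+1, i) + (1-p) * V(k+1, i+1)].
  V(1,0) = exp(-r*dt) * [p*1.116846 + (1-p)*0.000000] = 0.434140
  V(1,1) = exp(-r*dt) * [p*0.000000 + (1-p)*0.000000] = 0.000000
  V(0,0) = exp(-r*dt) * [p*0.434140 + (1-p)*0.000000] = 0.168759


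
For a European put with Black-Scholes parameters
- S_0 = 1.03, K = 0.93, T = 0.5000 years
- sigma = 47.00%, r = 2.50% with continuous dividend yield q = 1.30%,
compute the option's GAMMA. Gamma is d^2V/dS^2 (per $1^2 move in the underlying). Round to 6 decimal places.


Answer: Gamma = 1.026135

Derivation:
d1 = 0.4915279626; d2 = 0.1591877754
phi(d1) = 0.3535471570; exp(-qT) = 0.9935210793; exp(-rT) = 0.9875778005
Gamma = exp(-qT) * phi(d1) / (S * sigma * sqrt(T)) = 0.9935210793 * 0.3535471570 / (1.0300 * 0.4700 * 0.7071067812) = 1.026135


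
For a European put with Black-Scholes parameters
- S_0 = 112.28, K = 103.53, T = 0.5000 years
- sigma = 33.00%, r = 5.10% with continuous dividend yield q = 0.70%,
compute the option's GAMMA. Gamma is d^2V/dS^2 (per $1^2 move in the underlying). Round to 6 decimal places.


Answer: Gamma = 0.012981

Derivation:
d1 = 0.5586543225; d2 = 0.3253090847
phi(d1) = 0.3413025816; exp(-qT) = 0.9965061179; exp(-rT) = 0.9748223790
Gamma = exp(-qT) * phi(d1) / (S * sigma * sqrt(T)) = 0.9965061179 * 0.3413025816 / (112.2800 * 0.3300 * 0.7071067812) = 0.012981


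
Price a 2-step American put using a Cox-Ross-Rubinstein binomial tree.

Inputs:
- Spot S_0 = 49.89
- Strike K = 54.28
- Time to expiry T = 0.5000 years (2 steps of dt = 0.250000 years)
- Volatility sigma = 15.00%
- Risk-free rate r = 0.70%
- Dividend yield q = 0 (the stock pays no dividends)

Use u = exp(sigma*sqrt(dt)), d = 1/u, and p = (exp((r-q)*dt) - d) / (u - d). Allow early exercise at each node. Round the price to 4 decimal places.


dt = T/N = 0.250000
u = exp(sigma*sqrt(dt)) = 1.077884; d = 1/u = 0.927743
p = (exp((r-q)*dt) - d) / (u - d) = 0.492925
Discount per step: exp(-r*dt) = 0.998252
Stock lattice S(k, i) with i counting down-moves:
  k=0: S(0,0) = 49.8900
  k=1: S(1,0) = 53.7756; S(1,1) = 46.2851
  k=2: S(2,0) = 57.9639; S(2,1) = 49.8900; S(2,2) = 42.9407
Terminal payoffs V(N, i) = max(K - S_T, 0):
  V(2,0) = 0.000000; V(2,1) = 4.390000; V(2,2) = 11.339279
Backward induction: V(k, i) = exp(-r*dt) * [p * V(k+1, i) + (1-p) * V(k+1, i+1)]; then take max(V_cont, immediate exercise) for American.
  V(1,0) = exp(-r*dt) * [p*0.000000 + (1-p)*4.390000] = 2.222168; exercise = 0.504360; V(1,0) = max -> 2.222168
  V(1,1) = exp(-r*dt) * [p*4.390000 + (1-p)*11.339279] = 7.899971; exercise = 7.994877; V(1,1) = max -> 7.994877
  V(0,0) = exp(-r*dt) * [p*2.222168 + (1-p)*7.994877] = 5.140363; exercise = 4.390000; V(0,0) = max -> 5.140363

Answer: Price = V(0,0) = 5.1404


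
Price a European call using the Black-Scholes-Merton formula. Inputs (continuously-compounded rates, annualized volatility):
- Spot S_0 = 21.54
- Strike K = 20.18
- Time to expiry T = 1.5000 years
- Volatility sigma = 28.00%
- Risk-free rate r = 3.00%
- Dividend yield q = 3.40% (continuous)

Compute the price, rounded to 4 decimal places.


d1 = (ln(S/K) + (r - q + 0.5*sigma^2) * T) / (sigma * sqrt(T)) = 0.34415231
d2 = d1 - sigma * sqrt(T) = 0.00122374
exp(-rT) = 0.95599748; exp(-qT) = 0.95027867
C = S_0 * exp(-qT) * N(d1) - K * exp(-rT) * N(d2)
N(d1) = 0.63463413; N(d2) = 0.50048820
C = 21.5400 * 0.95027867 * 0.63463413 - 20.1800 * 0.95599748 * 0.50048820 = 3.3349

Answer: Price = 3.3349


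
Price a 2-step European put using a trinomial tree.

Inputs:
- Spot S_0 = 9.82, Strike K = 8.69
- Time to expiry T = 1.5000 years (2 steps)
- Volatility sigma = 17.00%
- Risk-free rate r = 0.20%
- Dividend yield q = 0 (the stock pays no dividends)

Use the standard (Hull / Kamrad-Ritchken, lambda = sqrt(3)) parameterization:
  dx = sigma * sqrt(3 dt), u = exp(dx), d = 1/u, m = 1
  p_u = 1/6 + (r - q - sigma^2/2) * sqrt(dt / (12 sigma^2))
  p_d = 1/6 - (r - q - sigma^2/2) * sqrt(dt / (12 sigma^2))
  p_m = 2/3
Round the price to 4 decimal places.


dt = T/N = 0.750000; dx = sigma*sqrt(3*dt) = 0.255000
u = exp(dx) = 1.290462; d = 1/u = 0.774916
p_u = 0.148358, p_m = 0.666667, p_d = 0.184975
Discount per step: exp(-r*dt) = 0.998501
Stock lattice S(k, j) with j the centered position index:
  k=0: S(0,+0) = 9.8200
  k=1: S(1,-1) = 7.6097; S(1,+0) = 9.8200; S(1,+1) = 12.6723
  k=2: S(2,-2) = 5.8969; S(2,-1) = 7.6097; S(2,+0) = 9.8200; S(2,+1) = 12.6723; S(2,+2) = 16.3532
Terminal payoffs V(N, j) = max(K - S_T, 0):
  V(2,-2) = 2.793133; V(2,-1) = 1.080320; V(2,+0) = 0.000000; V(2,+1) = 0.000000; V(2,+2) = 0.000000
Backward induction: V(k, j) = exp(-r*dt) * [p_u * V(k+1, j+1) + p_m * V(k+1, j) + p_d * V(k+1, j-1)]
  V(1,-1) = exp(-r*dt) * [p_u*0.000000 + p_m*1.080320 + p_d*2.793133] = 1.235021
  V(1,+0) = exp(-r*dt) * [p_u*0.000000 + p_m*0.000000 + p_d*1.080320] = 0.199533
  V(1,+1) = exp(-r*dt) * [p_u*0.000000 + p_m*0.000000 + p_d*0.000000] = 0.000000
  V(0,+0) = exp(-r*dt) * [p_u*0.000000 + p_m*0.199533 + p_d*1.235021] = 0.360929

Answer: Price = V(0,0) = 0.3609


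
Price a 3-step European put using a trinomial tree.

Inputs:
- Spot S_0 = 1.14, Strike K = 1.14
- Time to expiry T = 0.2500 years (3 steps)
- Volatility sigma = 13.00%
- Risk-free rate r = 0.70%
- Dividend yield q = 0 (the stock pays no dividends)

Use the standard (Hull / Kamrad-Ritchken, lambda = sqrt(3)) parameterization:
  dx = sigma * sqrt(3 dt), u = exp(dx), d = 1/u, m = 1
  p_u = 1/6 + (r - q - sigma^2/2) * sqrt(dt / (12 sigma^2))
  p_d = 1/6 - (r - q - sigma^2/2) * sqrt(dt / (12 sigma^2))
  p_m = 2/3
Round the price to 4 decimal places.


dt = T/N = 0.083333; dx = sigma*sqrt(3*dt) = 0.065000
u = exp(dx) = 1.067159; d = 1/u = 0.937067
p_u = 0.165737, p_m = 0.666667, p_d = 0.167596
Discount per step: exp(-r*dt) = 0.999417
Stock lattice S(k, j) with j the centered position index:
  k=0: S(0,+0) = 1.1400
  k=1: S(1,-1) = 1.0683; S(1,+0) = 1.1400; S(1,+1) = 1.2166
  k=2: S(2,-2) = 1.0010; S(2,-1) = 1.0683; S(2,+0) = 1.1400; S(2,+1) = 1.2166; S(2,+2) = 1.2983
  k=3: S(3,-3) = 0.9380; S(3,-2) = 1.0010; S(3,-1) = 1.0683; S(3,+0) = 1.1400; S(3,+1) = 1.2166; S(3,+2) = 1.2983; S(3,+3) = 1.3855
Terminal payoffs V(N, j) = max(K - S_T, 0):
  V(3,-3) = 0.201968; V(3,-2) = 0.138971; V(3,-1) = 0.071743; V(3,+0) = 0.000000; V(3,+1) = 0.000000; V(3,+2) = 0.000000; V(3,+3) = 0.000000
Backward induction: V(k, j) = exp(-r*dt) * [p_u * V(k+1, j+1) + p_m * V(k+1, j) + p_d * V(k+1, j-1)]
  V(2,-2) = exp(-r*dt) * [p_u*0.071743 + p_m*0.138971 + p_d*0.201968] = 0.138306
  V(2,-1) = exp(-r*dt) * [p_u*0.000000 + p_m*0.071743 + p_d*0.138971] = 0.071078
  V(2,+0) = exp(-r*dt) * [p_u*0.000000 + p_m*0.000000 + p_d*0.071743] = 0.012017
  V(2,+1) = exp(-r*dt) * [p_u*0.000000 + p_m*0.000000 + p_d*0.000000] = 0.000000
  V(2,+2) = exp(-r*dt) * [p_u*0.000000 + p_m*0.000000 + p_d*0.000000] = 0.000000
  V(1,-1) = exp(-r*dt) * [p_u*0.012017 + p_m*0.071078 + p_d*0.138306] = 0.072514
  V(1,+0) = exp(-r*dt) * [p_u*0.000000 + p_m*0.012017 + p_d*0.071078] = 0.019912
  V(1,+1) = exp(-r*dt) * [p_u*0.000000 + p_m*0.000000 + p_d*0.012017] = 0.002013
  V(0,+0) = exp(-r*dt) * [p_u*0.002013 + p_m*0.019912 + p_d*0.072514] = 0.025746

Answer: Price = V(0,0) = 0.0257


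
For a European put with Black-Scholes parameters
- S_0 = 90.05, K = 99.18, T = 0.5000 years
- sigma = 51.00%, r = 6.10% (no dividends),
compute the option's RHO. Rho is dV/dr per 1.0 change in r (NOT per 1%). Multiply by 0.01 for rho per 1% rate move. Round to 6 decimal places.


d1 = -0.0029013824; d2 = -0.3635258408
phi(d1) = 0.3989406013; exp(-qT) = 1.0000000000; exp(-rT) = 0.9699604321
N(-d2) = 0.6418939434
Rho = -K*T*exp(-rT)*N(-d2) = -99.1800 * 0.5000 * 0.9699604321 * 0.6418939434 = -30.875316

Answer: Rho = -30.875316


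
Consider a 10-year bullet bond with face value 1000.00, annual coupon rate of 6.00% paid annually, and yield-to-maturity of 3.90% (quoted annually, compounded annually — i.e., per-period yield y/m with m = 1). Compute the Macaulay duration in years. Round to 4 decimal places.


Coupon per period c = face * coupon_rate / m = 60.000000
Periods per year m = 1; per-period yield y/m = 0.039000
Number of cashflows N = 10
Cashflows (t years, CF_t, discount factor 1/(1+y/m)^(m*t), PV):
  t = 1.0000: CF_t = 60.000000, DF = 0.962464, PV = 57.747834
  t = 2.0000: CF_t = 60.000000, DF = 0.926337, PV = 55.580206
  t = 3.0000: CF_t = 60.000000, DF = 0.891566, PV = 53.493943
  t = 4.0000: CF_t = 60.000000, DF = 0.858100, PV = 51.485989
  t = 5.0000: CF_t = 60.000000, DF = 0.825890, PV = 49.553406
  t = 6.0000: CF_t = 60.000000, DF = 0.794889, PV = 47.693365
  t = 7.0000: CF_t = 60.000000, DF = 0.765052, PV = 45.903142
  t = 8.0000: CF_t = 60.000000, DF = 0.736335, PV = 44.180118
  t = 9.0000: CF_t = 60.000000, DF = 0.708696, PV = 42.521769
  t = 10.0000: CF_t = 1060.000000, DF = 0.682094, PV = 723.020131
Price P = sum_t PV_t = 1171.179904
Macaulay numerator sum_t t * PV_t:
  t * PV_t at t = 1.0000: 57.747834
  t * PV_t at t = 2.0000: 111.160413
  t * PV_t at t = 3.0000: 160.481828
  t * PV_t at t = 4.0000: 205.943956
  t * PV_t at t = 5.0000: 247.767031
  t * PV_t at t = 6.0000: 286.160190
  t * PV_t at t = 7.0000: 321.321997
  t * PV_t at t = 8.0000: 353.440943
  t * PV_t at t = 9.0000: 382.695920
  t * PV_t at t = 10.0000: 7230.201313
Macaulay duration D = (sum_t t * PV_t) / P = 9356.921425 / 1171.179904 = 7.989312

Answer: Macaulay duration = 7.9893 years


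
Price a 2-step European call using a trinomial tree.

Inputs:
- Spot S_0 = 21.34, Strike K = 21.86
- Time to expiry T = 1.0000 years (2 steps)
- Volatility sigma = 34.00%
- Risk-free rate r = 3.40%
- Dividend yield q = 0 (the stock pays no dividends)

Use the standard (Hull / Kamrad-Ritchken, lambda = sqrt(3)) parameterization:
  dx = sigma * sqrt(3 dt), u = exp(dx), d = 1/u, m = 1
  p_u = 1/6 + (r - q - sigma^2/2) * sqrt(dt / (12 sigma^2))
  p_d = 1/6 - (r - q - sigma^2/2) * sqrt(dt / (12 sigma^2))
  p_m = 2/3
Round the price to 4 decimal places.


dt = T/N = 0.500000; dx = sigma*sqrt(3*dt) = 0.416413
u = exp(dx) = 1.516512; d = 1/u = 0.659408
p_u = 0.152378, p_m = 0.666667, p_d = 0.180955
Discount per step: exp(-r*dt) = 0.983144
Stock lattice S(k, j) with j the centered position index:
  k=0: S(0,+0) = 21.3400
  k=1: S(1,-1) = 14.0718; S(1,+0) = 21.3400; S(1,+1) = 32.3624
  k=2: S(2,-2) = 9.2790; S(2,-1) = 14.0718; S(2,+0) = 21.3400; S(2,+1) = 32.3624; S(2,+2) = 49.0779
Terminal payoffs V(N, j) = max(S_T - K, 0):
  V(2,-2) = 0.000000; V(2,-1) = 0.000000; V(2,+0) = 0.000000; V(2,+1) = 10.502376; V(2,+2) = 27.217945
Backward induction: V(k, j) = exp(-r*dt) * [p_u * V(k+1, j+1) + p_m * V(k+1, j) + p_d * V(k+1, j-1)]
  V(1,-1) = exp(-r*dt) * [p_u*0.000000 + p_m*0.000000 + p_d*0.000000] = 0.000000
  V(1,+0) = exp(-r*dt) * [p_u*10.502376 + p_m*0.000000 + p_d*0.000000] = 1.573355
  V(1,+1) = exp(-r*dt) * [p_u*27.217945 + p_m*10.502376 + p_d*0.000000] = 10.961068
  V(0,+0) = exp(-r*dt) * [p_u*10.961068 + p_m*1.573355 + p_d*0.000000] = 2.673294

Answer: Price = V(0,0) = 2.6733


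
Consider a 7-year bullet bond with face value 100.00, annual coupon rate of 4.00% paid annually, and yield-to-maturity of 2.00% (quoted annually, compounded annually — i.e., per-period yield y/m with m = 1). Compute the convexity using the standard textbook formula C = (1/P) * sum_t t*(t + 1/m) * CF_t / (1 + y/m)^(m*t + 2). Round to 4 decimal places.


Answer: Convexity = 46.6190

Derivation:
Coupon per period c = face * coupon_rate / m = 4.000000
Periods per year m = 1; per-period yield y/m = 0.020000
Number of cashflows N = 7
Cashflows (t years, CF_t, discount factor 1/(1+y/m)^(m*t), PV):
  t = 1.0000: CF_t = 4.000000, DF = 0.980392, PV = 3.921569
  t = 2.0000: CF_t = 4.000000, DF = 0.961169, PV = 3.844675
  t = 3.0000: CF_t = 4.000000, DF = 0.942322, PV = 3.769289
  t = 4.0000: CF_t = 4.000000, DF = 0.923845, PV = 3.695382
  t = 5.0000: CF_t = 4.000000, DF = 0.905731, PV = 3.622923
  t = 6.0000: CF_t = 4.000000, DF = 0.887971, PV = 3.551886
  t = 7.0000: CF_t = 104.000000, DF = 0.870560, PV = 90.538259
Price P = sum_t PV_t = 112.943982
Convexity numerator sum_t t*(t + 1/m) * CF_t / (1+y/m)^(m*t + 2):
  t = 1.0000: term = 7.538579
  t = 2.0000: term = 22.172290
  t = 3.0000: term = 43.475079
  t = 4.0000: term = 71.037711
  t = 5.0000: term = 104.467221
  t = 6.0000: term = 143.386382
  t = 7.0000: term = 4873.262668
Convexity = (1/P) * sum = 5265.339931 / 112.943982 = 46.619039


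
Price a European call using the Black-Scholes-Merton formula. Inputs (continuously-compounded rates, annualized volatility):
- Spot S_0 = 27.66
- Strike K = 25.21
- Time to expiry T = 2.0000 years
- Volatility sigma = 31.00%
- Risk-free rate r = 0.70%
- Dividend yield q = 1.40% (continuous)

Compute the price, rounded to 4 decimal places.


d1 = (ln(S/K) + (r - q + 0.5*sigma^2) * T) / (sigma * sqrt(T)) = 0.39882324
d2 = d1 - sigma * sqrt(T) = -0.03958296
exp(-rT) = 0.98609754; exp(-qT) = 0.97238837
C = S_0 * exp(-qT) * N(d1) - K * exp(-rT) * N(d2)
N(d1) = 0.65498828; N(d2) = 0.48421281
C = 27.6600 * 0.97238837 * 0.65498828 - 25.2100 * 0.98609754 * 0.48421281 = 5.5794

Answer: Price = 5.5794


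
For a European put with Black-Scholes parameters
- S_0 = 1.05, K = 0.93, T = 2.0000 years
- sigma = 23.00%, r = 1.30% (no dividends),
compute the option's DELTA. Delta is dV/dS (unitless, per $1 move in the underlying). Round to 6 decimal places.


Answer: Delta = -0.269054

Derivation:
d1 = 0.6156774348; d2 = 0.2904083154
phi(d1) = 0.3300642703; exp(-qT) = 1.0000000000; exp(-rT) = 0.9743350896
N(-d1) = 0.2690537166
Delta = -exp(-qT) * N(-d1) = -1.0000000000 * 0.2690537166 = -0.269054


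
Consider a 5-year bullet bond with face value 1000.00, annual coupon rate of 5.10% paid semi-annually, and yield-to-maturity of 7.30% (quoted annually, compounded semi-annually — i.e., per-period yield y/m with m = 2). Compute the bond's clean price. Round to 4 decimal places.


Coupon per period c = face * coupon_rate / m = 25.500000
Periods per year m = 2; per-period yield y/m = 0.036500
Number of cashflows N = 10
Cashflows (t years, CF_t, discount factor 1/(1+y/m)^(m*t), PV):
  t = 0.5000: CF_t = 25.500000, DF = 0.964785, PV = 24.602026
  t = 1.0000: CF_t = 25.500000, DF = 0.930811, PV = 23.735674
  t = 1.5000: CF_t = 25.500000, DF = 0.898033, PV = 22.899830
  t = 2.0000: CF_t = 25.500000, DF = 0.866409, PV = 22.093420
  t = 2.5000: CF_t = 25.500000, DF = 0.835898, PV = 21.315408
  t = 3.0000: CF_t = 25.500000, DF = 0.806462, PV = 20.564793
  t = 3.5000: CF_t = 25.500000, DF = 0.778063, PV = 19.840611
  t = 4.0000: CF_t = 25.500000, DF = 0.750664, PV = 19.141930
  t = 4.5000: CF_t = 25.500000, DF = 0.724230, PV = 18.467854
  t = 5.0000: CF_t = 1025.500000, DF = 0.698726, PV = 716.543565
Price P = sum_t PV_t = 909.205111

Answer: Price = 909.2051


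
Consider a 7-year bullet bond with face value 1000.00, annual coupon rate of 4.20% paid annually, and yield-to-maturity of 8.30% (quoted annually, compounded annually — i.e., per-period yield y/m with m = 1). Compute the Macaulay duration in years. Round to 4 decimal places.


Coupon per period c = face * coupon_rate / m = 42.000000
Periods per year m = 1; per-period yield y/m = 0.083000
Number of cashflows N = 7
Cashflows (t years, CF_t, discount factor 1/(1+y/m)^(m*t), PV):
  t = 1.0000: CF_t = 42.000000, DF = 0.923361, PV = 38.781163
  t = 2.0000: CF_t = 42.000000, DF = 0.852596, PV = 35.809015
  t = 3.0000: CF_t = 42.000000, DF = 0.787254, PV = 33.064649
  t = 4.0000: CF_t = 42.000000, DF = 0.726919, PV = 30.530609
  t = 5.0000: CF_t = 42.000000, DF = 0.671209, PV = 28.190774
  t = 6.0000: CF_t = 42.000000, DF = 0.619768, PV = 26.030263
  t = 7.0000: CF_t = 1042.000000, DF = 0.572270, PV = 596.305098
Price P = sum_t PV_t = 788.711572
Macaulay numerator sum_t t * PV_t:
  t * PV_t at t = 1.0000: 38.781163
  t * PV_t at t = 2.0000: 71.618030
  t * PV_t at t = 3.0000: 99.193948
  t * PV_t at t = 4.0000: 122.122435
  t * PV_t at t = 5.0000: 140.953872
  t * PV_t at t = 6.0000: 156.181576
  t * PV_t at t = 7.0000: 4174.135689
Macaulay duration D = (sum_t t * PV_t) / P = 4802.986714 / 788.711572 = 6.089662

Answer: Macaulay duration = 6.0897 years
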